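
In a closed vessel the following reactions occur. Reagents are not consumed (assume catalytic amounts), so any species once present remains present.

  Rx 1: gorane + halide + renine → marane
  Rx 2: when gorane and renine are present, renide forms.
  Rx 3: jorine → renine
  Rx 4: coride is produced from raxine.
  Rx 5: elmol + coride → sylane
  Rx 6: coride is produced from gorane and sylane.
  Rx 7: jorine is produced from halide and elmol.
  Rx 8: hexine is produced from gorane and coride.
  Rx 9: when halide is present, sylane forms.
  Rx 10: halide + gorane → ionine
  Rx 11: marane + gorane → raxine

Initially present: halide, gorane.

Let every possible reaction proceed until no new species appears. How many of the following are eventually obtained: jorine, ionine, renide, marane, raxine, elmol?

1

halide and gorane present → ionine forms (Rx 10).
jorine would need halide and elmol (Rx 7), but elmol never forms.
ionine: reached.
renide would need gorane and renine (Rx 2), but renine never forms.
marane would need gorane, halide, and renine (Rx 1), but renine never forms.
raxine would need marane and gorane (Rx 11), but marane never forms.
No rule produces elmol, and it is not given.
Reached: ionine — 1 of the 6.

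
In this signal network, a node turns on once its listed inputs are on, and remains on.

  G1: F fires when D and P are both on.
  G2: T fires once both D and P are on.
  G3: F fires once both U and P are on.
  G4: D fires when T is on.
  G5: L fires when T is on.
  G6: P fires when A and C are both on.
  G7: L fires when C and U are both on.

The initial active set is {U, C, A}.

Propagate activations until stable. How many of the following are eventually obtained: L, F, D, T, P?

A and C are on, so P fires (G6).
C and U are on, so L fires (G7).
G3: U and P on → F on.
L: reached.
F: reached.
D would need T (G4), but T never turns on.
T would need D and P (G2), but D never turns on.
P: reached.
Reached: L, F, and P — 3 of the 5.

3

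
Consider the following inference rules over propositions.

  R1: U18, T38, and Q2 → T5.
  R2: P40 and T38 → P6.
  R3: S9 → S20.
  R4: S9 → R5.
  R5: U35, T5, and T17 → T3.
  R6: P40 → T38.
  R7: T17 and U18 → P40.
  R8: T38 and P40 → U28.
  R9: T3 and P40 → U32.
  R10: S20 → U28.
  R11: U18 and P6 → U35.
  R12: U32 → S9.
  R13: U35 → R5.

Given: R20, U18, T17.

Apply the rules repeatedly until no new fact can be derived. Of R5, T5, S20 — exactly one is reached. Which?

R5

T17 and U18 hold, so P40 follows (R7).
From P40, R6 gives T38.
From P40 and T38, R2 gives P6.
From U18 and P6, R11 gives U35.
U35 holds, so R5 follows (R13).
S20 would need S9 (R3), but S9 is never established. T5 would need U18, T38, and Q2 (R1), but Q2 is never established.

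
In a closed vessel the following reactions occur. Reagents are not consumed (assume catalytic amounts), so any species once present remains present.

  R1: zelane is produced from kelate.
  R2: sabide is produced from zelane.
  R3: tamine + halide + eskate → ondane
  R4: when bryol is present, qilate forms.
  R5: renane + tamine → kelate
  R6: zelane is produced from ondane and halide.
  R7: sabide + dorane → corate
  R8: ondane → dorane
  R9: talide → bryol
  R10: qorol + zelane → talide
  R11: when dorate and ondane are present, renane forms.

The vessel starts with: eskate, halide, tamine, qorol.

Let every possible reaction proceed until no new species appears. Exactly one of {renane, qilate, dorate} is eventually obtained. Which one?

qilate

tamine, halide, and eskate present → ondane forms (R3).
ondane and halide present → zelane forms (R6).
qorol and zelane present → talide forms (R10).
talide present → bryol forms (R9).
bryol present → qilate forms (R4).
renane would need dorate and ondane (R11), but dorate never forms. No rule produces dorate, and it is not given.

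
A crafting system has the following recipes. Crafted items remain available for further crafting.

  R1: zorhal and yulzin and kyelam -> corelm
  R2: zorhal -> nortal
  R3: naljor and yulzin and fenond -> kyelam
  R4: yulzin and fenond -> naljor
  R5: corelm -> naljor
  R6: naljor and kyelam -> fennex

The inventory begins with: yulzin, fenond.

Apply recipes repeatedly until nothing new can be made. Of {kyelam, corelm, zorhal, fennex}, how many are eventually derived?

Using R4, yulzin and fenond make naljor.
naljor and yulzin and fenond -> kyelam (R3).
naljor and kyelam -> fennex (R6).
kyelam: reached.
corelm would need zorhal, yulzin, and kyelam (R1), but zorhal is never obtained.
No rule produces zorhal, and it is not given.
fennex: reached.
Reached: kyelam and fennex — 2 of the 4.

2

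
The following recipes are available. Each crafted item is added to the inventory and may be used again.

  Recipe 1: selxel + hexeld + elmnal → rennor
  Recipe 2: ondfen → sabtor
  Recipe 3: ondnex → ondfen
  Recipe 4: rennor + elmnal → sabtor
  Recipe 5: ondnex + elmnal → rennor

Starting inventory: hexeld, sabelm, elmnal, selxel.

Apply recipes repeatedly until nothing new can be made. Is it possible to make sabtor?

Yes

Using Recipe 1, selxel, hexeld, and elmnal make rennor.
Using Recipe 4, rennor and elmnal make sabtor.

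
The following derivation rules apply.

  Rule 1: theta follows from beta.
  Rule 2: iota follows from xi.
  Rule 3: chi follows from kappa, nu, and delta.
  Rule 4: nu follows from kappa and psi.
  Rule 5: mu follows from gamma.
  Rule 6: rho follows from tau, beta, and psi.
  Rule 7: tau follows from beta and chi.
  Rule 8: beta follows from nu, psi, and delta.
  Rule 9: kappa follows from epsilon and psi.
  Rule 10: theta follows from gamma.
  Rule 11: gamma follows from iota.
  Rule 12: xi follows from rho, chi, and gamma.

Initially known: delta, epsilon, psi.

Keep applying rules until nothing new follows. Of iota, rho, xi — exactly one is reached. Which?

From epsilon and psi, Rule 9 gives kappa.
From kappa and psi, Rule 4 gives nu.
kappa, nu, and delta hold, so chi follows (Rule 3).
nu, psi, and delta hold, so beta follows (Rule 8).
From beta and chi, Rule 7 gives tau.
From tau, beta, and psi, Rule 6 gives rho.
iota would need xi (Rule 2), but xi is never established. xi would need rho, chi, and gamma (Rule 12), but gamma is never established.

rho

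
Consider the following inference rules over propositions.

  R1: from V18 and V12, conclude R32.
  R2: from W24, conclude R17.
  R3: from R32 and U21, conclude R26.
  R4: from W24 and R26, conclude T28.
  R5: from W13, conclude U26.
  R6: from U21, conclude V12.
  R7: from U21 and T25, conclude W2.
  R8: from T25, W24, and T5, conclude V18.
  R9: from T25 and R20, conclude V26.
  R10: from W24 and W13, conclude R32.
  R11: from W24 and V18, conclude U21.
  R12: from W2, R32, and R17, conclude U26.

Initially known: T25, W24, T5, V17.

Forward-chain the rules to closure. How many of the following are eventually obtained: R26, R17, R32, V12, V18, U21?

From W24, R2 gives R17.
From T25, W24, and T5, R8 gives V18.
From W24 and V18, R11 gives U21.
From U21, R6 gives V12.
From V18 and V12, R1 gives R32.
R32 and U21 hold, so R26 follows (R3).
R26: reached.
R17: reached.
R32: reached.
V12: reached.
V18: reached.
U21: reached.
All 6 are reached.

6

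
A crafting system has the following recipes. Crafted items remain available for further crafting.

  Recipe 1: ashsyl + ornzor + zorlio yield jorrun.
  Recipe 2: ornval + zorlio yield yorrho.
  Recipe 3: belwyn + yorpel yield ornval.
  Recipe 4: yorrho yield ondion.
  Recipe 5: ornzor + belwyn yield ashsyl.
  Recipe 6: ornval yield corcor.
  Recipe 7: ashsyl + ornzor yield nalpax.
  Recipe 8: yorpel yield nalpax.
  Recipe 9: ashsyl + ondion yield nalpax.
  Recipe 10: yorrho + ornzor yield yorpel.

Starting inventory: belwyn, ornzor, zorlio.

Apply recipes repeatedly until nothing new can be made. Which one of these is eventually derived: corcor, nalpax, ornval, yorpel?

nalpax

Using Recipe 5, ornzor and belwyn make ashsyl.
ashsyl + ornzor → nalpax (Recipe 7).
corcor would need ornval (Recipe 6), but ornval is never obtained. yorpel would need yorrho and ornzor (Recipe 10), but yorrho is never obtained. ornval would need belwyn and yorpel (Recipe 3), but yorpel is never obtained.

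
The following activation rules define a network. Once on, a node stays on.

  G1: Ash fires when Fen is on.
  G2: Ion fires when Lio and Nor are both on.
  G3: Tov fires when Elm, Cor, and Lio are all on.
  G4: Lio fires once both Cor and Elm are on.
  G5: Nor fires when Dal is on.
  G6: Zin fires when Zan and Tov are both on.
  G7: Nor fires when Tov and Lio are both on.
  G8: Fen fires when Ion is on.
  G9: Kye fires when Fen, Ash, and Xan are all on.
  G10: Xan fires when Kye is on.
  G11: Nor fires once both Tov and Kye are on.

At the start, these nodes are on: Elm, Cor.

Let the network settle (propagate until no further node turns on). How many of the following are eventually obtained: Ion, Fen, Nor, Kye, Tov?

G4: Cor and Elm on → Lio on.
G3: Elm, Cor, and Lio on → Tov on.
G7: Tov and Lio on → Nor on.
Lio and Nor are on, so Ion fires (G2).
Ion is on, so Fen fires (G8).
Ion: reached.
Fen: reached.
Nor: reached.
Kye would need Fen, Ash, and Xan (G9), but Xan never turns on.
Tov: reached.
Reached: Ion, Fen, Nor, and Tov — 4 of the 5.

4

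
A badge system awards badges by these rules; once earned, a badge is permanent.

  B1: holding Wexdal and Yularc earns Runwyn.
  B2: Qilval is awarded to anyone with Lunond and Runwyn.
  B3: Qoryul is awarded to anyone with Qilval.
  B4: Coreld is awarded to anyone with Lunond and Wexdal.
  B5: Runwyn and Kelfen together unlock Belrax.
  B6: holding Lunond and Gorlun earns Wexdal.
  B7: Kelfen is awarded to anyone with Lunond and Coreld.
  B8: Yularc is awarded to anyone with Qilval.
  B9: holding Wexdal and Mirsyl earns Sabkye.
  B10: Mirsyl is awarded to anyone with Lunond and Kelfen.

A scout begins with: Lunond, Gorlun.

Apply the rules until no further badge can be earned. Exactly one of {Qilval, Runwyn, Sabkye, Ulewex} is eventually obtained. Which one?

With Lunond and Gorlun, Wexdal is earned (B6).
With Lunond and Wexdal, Coreld is earned (B4).
With Lunond and Coreld, Kelfen is earned (B7).
With Lunond and Kelfen, Mirsyl is earned (B10).
With Wexdal and Mirsyl, Sabkye is earned (B9).
Qilval would need Lunond and Runwyn (B2), but Runwyn is never earned. No rule produces Ulewex, and it is not given. Runwyn would need Wexdal and Yularc (B1), but Yularc is never earned.

Sabkye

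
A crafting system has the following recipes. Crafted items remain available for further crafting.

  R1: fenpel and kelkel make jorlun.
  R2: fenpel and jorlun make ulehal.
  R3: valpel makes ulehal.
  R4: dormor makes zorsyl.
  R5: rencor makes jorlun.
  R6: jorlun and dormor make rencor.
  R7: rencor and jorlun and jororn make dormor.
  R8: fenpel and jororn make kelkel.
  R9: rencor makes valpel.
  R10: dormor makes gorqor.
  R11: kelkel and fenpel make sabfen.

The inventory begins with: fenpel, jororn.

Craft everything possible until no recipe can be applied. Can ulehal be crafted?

Yes

Using R8, fenpel and jororn make kelkel.
Using R1, fenpel and kelkel make jorlun.
Using R2, fenpel and jorlun make ulehal.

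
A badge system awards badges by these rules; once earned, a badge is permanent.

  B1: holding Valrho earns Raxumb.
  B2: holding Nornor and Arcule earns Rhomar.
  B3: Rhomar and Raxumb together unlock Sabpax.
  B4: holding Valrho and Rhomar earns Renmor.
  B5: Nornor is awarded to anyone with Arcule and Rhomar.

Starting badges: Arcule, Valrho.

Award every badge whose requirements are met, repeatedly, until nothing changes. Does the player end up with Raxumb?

With Valrho, Raxumb is earned (B1).

Yes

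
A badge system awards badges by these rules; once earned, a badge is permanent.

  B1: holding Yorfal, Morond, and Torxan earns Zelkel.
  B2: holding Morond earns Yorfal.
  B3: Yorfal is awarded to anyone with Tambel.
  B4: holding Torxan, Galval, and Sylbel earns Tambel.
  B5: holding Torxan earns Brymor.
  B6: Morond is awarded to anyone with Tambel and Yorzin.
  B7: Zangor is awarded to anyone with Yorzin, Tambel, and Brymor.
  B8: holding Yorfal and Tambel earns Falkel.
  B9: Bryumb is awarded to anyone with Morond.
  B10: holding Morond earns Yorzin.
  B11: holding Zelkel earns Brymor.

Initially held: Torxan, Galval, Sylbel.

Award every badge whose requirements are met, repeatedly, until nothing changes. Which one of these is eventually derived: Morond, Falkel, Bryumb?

With Torxan, Galval, and Sylbel, Tambel is earned (B4).
With Tambel, Yorfal is earned (B3).
With Yorfal and Tambel, Falkel is earned (B8).
Bryumb would need Morond (B9), but Morond is never earned. Morond would need Tambel and Yorzin (B6), but Yorzin is never earned.

Falkel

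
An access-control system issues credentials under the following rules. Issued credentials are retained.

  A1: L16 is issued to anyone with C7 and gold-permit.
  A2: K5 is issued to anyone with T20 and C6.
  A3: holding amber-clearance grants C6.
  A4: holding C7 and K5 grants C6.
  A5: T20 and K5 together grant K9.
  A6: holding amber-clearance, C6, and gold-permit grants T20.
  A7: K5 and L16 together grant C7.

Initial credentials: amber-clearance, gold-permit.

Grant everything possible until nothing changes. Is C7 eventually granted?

No

C7 would need K5 and L16 (A7), but L16 is never granted.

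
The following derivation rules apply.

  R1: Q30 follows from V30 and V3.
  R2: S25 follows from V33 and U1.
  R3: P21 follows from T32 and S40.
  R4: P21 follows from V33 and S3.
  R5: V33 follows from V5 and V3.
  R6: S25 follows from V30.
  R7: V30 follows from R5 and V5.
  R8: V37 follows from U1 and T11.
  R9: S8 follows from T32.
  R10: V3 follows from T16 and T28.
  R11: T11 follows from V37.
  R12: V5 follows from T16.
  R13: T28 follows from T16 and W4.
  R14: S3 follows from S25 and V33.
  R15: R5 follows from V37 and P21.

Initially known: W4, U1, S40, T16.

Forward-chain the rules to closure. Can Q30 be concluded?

No

Q30 would need V30 and V3 (R1), but V30 is never established.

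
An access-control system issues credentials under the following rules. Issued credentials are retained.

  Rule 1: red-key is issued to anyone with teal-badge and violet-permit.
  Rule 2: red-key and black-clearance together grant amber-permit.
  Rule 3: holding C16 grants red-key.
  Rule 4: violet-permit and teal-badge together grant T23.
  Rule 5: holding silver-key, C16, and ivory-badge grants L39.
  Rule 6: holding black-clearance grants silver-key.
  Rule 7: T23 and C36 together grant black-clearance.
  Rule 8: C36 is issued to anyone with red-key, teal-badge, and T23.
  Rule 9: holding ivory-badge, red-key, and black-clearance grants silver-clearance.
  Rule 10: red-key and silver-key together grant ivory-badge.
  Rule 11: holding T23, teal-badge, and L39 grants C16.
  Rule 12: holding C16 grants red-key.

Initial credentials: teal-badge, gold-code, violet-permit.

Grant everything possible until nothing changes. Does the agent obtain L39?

No

L39 would need silver-key, C16, and ivory-badge (Rule 5), but C16 is never granted.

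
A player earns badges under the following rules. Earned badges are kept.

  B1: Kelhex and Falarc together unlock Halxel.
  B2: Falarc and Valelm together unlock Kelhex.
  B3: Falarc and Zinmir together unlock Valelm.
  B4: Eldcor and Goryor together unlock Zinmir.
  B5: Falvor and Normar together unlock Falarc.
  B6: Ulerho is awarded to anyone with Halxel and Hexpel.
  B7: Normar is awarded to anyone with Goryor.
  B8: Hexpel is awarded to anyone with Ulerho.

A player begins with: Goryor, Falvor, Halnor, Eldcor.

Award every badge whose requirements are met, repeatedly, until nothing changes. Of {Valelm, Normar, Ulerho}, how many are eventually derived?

2

With Eldcor and Goryor, Zinmir is earned (B4).
With Goryor, Normar is earned (B7).
With Falvor and Normar, Falarc is earned (B5).
With Falarc and Zinmir, Valelm is earned (B3).
Valelm: reached.
Normar: reached.
Ulerho would need Halxel and Hexpel (B6), but Hexpel is never earned.
Reached: Valelm and Normar — 2 of the 3.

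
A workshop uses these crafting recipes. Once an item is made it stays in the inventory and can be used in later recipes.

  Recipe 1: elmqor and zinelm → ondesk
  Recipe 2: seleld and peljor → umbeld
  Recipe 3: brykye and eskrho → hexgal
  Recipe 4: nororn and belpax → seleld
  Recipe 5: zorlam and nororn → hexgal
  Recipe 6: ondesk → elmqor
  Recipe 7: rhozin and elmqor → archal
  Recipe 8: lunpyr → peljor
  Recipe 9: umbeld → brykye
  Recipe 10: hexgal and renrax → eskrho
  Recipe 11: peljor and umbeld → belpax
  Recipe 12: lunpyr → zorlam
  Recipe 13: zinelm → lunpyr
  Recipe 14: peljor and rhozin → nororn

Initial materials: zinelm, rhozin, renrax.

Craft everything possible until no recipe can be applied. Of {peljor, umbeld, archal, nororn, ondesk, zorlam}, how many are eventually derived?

Using Recipe 13, zinelm makes lunpyr.
Using Recipe 8, lunpyr makes peljor.
Using Recipe 12, lunpyr makes zorlam.
Using Recipe 14, peljor and rhozin make nororn.
peljor: reached.
umbeld would need seleld and peljor (Recipe 2), but seleld is never obtained.
archal would need rhozin and elmqor (Recipe 7), but elmqor is never obtained.
nororn: reached.
ondesk would need elmqor and zinelm (Recipe 1), but elmqor is never obtained.
zorlam: reached.
Reached: peljor, nororn, and zorlam — 3 of the 6.

3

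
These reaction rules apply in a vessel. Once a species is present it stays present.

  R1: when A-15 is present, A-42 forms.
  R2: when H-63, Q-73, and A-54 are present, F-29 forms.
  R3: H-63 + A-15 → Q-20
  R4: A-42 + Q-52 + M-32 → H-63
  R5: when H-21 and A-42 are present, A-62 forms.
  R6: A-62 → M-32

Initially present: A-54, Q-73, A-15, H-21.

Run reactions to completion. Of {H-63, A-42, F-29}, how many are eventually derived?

A-15 present → A-42 forms (R1).
H-63 would need A-42, Q-52, and M-32 (R4), but Q-52 never forms.
A-42: reached.
F-29 would need H-63, Q-73, and A-54 (R2), but H-63 never forms.
Reached: A-42 — 1 of the 3.

1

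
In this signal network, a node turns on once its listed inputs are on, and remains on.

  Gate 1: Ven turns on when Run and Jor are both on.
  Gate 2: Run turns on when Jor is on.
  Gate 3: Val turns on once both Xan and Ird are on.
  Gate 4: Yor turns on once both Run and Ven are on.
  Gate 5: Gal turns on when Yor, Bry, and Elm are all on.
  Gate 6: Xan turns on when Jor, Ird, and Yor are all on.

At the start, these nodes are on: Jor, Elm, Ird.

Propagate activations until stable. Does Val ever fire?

Yes

Jor is on, so Run turns on (Gate 2).
Run and Jor are on, so Ven turns on (Gate 1).
Gate 4: Run and Ven on → Yor on.
Jor, Ird, and Yor are on, so Xan turns on (Gate 6).
Xan and Ird are on, so Val turns on (Gate 3).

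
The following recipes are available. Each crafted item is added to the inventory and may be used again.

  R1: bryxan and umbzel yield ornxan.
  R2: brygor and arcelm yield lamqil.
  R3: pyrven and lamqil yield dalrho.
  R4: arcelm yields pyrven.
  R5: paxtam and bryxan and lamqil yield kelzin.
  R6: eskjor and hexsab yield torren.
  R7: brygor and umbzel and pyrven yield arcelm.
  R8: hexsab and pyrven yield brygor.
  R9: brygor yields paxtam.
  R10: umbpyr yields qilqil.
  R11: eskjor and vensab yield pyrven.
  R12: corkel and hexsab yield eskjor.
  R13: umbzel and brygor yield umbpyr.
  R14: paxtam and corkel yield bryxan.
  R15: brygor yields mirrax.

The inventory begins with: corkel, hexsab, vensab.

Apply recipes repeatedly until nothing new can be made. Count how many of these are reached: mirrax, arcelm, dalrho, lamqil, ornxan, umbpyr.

corkel and hexsab → eskjor (R12).
eskjor and vensab → pyrven (R11).
hexsab and pyrven → brygor (R8).
Using R15, brygor makes mirrax.
mirrax: reached.
arcelm would need brygor, umbzel, and pyrven (R7), but umbzel is never obtained.
dalrho would need pyrven and lamqil (R3), but lamqil is never obtained.
lamqil would need brygor and arcelm (R2), but arcelm is never obtained.
ornxan would need bryxan and umbzel (R1), but umbzel is never obtained.
umbpyr would need umbzel and brygor (R13), but umbzel is never obtained.
Reached: mirrax — 1 of the 6.

1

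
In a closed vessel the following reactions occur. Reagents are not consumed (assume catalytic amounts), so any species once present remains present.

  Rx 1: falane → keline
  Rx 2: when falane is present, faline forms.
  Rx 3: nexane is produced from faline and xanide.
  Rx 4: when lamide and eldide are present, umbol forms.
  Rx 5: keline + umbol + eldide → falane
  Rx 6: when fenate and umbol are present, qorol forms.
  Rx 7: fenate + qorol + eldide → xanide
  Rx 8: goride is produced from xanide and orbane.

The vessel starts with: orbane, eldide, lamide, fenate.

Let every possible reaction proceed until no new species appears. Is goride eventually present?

lamide and eldide present → umbol forms (Rx 4).
fenate and umbol present → qorol forms (Rx 6).
fenate, qorol, and eldide present → xanide forms (Rx 7).
xanide and orbane present → goride forms (Rx 8).

Yes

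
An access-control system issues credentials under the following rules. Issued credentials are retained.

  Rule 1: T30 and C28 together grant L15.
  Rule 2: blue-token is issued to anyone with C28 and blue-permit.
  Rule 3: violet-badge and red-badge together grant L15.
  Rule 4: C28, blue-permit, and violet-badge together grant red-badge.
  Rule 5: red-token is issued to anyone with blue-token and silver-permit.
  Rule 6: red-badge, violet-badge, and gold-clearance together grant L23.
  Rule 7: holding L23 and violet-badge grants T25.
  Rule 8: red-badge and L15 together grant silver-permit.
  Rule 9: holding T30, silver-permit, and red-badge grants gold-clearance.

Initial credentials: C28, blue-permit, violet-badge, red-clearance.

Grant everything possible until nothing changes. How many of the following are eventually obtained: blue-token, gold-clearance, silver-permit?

2

Holding C28 and blue-permit grants blue-token (Rule 2).
Holding C28, blue-permit, and violet-badge grants red-badge (Rule 4).
Holding violet-badge and red-badge grants L15 (Rule 3).
Holding red-badge and L15 grants silver-permit (Rule 8).
blue-token: reached.
gold-clearance would need T30, silver-permit, and red-badge (Rule 9), but T30 is never granted.
silver-permit: reached.
Reached: blue-token and silver-permit — 2 of the 3.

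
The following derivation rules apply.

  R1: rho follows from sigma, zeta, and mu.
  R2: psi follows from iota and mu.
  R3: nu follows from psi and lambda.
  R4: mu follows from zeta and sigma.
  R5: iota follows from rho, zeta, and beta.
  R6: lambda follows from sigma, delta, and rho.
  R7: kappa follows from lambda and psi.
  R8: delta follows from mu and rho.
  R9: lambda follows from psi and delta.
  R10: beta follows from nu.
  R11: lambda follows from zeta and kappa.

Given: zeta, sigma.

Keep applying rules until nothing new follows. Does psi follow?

No

psi would need iota and mu (R2), but iota is never established.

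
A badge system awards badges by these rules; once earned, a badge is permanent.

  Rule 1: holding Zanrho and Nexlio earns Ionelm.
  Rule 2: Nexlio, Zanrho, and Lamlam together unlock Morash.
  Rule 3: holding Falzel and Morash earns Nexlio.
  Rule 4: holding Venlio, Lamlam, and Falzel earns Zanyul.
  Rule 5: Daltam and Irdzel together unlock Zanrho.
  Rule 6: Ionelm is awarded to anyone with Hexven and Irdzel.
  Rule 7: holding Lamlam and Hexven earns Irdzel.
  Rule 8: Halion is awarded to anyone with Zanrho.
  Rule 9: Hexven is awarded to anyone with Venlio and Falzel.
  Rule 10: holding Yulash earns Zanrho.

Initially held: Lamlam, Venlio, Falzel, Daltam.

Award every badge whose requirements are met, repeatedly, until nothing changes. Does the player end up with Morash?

Morash would need Nexlio, Zanrho, and Lamlam (Rule 2), but Nexlio is never earned.

No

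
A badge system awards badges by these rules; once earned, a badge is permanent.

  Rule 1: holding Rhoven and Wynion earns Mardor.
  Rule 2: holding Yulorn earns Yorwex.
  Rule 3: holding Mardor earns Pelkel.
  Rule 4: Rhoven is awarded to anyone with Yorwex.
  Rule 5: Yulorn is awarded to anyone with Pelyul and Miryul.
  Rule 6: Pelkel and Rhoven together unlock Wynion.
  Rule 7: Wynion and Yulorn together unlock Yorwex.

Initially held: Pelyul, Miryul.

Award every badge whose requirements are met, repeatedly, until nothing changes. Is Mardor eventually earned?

Mardor would need Rhoven and Wynion (Rule 1), but Wynion is never earned.

No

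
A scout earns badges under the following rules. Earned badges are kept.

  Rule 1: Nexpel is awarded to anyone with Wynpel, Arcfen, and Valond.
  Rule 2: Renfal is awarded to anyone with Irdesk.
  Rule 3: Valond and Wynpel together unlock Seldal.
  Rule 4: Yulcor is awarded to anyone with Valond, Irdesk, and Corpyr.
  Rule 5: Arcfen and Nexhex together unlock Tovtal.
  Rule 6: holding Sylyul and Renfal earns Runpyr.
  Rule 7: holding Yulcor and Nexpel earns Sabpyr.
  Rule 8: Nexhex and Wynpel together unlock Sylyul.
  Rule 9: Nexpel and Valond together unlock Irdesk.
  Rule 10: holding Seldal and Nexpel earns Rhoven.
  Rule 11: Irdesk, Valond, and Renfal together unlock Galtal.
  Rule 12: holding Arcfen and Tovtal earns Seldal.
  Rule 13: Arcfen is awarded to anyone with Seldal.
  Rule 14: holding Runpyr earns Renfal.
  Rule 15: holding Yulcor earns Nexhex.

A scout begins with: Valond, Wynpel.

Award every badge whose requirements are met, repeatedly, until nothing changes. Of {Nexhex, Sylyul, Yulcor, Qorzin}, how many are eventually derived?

Nexhex would need Yulcor (Rule 15), but Yulcor is never earned.
Sylyul would need Nexhex and Wynpel (Rule 8), but Nexhex is never earned.
Yulcor would need Valond, Irdesk, and Corpyr (Rule 4), but Corpyr is never earned.
No rule produces Qorzin, and it is not given.
None of the 4 are reached.

0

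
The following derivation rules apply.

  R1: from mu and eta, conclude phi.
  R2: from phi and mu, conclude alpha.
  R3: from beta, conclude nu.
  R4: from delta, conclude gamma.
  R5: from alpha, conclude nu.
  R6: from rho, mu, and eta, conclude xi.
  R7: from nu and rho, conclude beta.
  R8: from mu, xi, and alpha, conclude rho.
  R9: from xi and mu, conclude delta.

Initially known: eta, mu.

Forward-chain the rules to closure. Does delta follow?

delta would need xi and mu (R9), but xi is never established.

No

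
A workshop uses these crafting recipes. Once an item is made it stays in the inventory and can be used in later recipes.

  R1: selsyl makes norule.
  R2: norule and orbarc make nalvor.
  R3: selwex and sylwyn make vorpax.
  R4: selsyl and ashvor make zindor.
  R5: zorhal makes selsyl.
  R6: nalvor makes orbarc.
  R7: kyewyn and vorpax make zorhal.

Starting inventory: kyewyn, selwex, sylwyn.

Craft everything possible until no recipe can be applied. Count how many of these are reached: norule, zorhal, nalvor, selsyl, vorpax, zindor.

4

selwex and sylwyn → vorpax (R3).
Using R7, kyewyn and vorpax make zorhal.
Using R5, zorhal makes selsyl.
Using R1, selsyl makes norule.
norule: reached.
zorhal: reached.
nalvor would need norule and orbarc (R2), but orbarc is never obtained.
selsyl: reached.
vorpax: reached.
zindor would need selsyl and ashvor (R4), but ashvor is never obtained.
Reached: norule, zorhal, selsyl, and vorpax — 4 of the 6.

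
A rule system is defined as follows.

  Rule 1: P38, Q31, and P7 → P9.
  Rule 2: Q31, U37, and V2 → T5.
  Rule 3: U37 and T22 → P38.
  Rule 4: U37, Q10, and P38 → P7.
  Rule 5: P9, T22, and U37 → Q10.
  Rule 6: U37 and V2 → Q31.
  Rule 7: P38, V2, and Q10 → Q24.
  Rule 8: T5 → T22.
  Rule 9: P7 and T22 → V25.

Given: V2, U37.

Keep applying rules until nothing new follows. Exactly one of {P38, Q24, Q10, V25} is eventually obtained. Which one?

P38

U37 and V2 hold, so Q31 follows (Rule 6).
From Q31, U37, and V2, Rule 2 gives T5.
T5 holds, so T22 follows (Rule 8).
From U37 and T22, Rule 3 gives P38.
Q24 would need P38, V2, and Q10 (Rule 7), but Q10 is never established. Q10 would need P9, T22, and U37 (Rule 5), but P9 is never established. V25 would need P7 and T22 (Rule 9), but P7 is never established.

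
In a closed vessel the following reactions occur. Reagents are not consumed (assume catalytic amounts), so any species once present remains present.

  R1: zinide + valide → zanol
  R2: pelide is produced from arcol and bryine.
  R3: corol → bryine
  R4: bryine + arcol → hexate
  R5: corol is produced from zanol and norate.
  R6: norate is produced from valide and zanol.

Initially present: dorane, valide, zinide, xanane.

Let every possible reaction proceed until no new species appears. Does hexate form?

hexate would need bryine and arcol (R4), but arcol never forms.

No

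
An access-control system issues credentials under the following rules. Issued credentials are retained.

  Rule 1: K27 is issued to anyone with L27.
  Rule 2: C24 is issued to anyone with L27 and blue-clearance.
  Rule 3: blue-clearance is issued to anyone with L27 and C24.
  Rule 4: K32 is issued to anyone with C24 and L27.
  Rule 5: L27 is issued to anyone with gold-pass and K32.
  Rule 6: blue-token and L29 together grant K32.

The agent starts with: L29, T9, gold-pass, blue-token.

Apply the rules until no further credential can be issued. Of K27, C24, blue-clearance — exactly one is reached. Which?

K27

Holding blue-token and L29 grants K32 (Rule 6).
Holding gold-pass and K32 grants L27 (Rule 5).
Holding L27 grants K27 (Rule 1).
blue-clearance would need L27 and C24 (Rule 3), but C24 is never granted. C24 would need L27 and blue-clearance (Rule 2), but blue-clearance is never granted.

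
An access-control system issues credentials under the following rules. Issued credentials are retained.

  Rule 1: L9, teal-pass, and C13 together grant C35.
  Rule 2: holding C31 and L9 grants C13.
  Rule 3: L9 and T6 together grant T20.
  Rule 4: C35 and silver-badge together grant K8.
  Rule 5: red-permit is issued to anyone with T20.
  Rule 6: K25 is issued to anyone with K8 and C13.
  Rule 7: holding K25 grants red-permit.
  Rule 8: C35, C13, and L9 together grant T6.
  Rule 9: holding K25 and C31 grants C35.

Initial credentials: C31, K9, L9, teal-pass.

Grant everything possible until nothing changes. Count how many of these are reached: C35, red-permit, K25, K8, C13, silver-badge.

Holding C31 and L9 grants C13 (Rule 2).
Holding L9, teal-pass, and C13 grants C35 (Rule 1).
Holding C35, C13, and L9 grants T6 (Rule 8).
Holding L9 and T6 grants T20 (Rule 3).
Holding T20 grants red-permit (Rule 5).
C35: reached.
red-permit: reached.
K25 would need K8 and C13 (Rule 6), but K8 is never granted.
K8 would need C35 and silver-badge (Rule 4), but silver-badge is never granted.
C13: reached.
No rule produces silver-badge, and it is not given.
Reached: C35, red-permit, and C13 — 3 of the 6.

3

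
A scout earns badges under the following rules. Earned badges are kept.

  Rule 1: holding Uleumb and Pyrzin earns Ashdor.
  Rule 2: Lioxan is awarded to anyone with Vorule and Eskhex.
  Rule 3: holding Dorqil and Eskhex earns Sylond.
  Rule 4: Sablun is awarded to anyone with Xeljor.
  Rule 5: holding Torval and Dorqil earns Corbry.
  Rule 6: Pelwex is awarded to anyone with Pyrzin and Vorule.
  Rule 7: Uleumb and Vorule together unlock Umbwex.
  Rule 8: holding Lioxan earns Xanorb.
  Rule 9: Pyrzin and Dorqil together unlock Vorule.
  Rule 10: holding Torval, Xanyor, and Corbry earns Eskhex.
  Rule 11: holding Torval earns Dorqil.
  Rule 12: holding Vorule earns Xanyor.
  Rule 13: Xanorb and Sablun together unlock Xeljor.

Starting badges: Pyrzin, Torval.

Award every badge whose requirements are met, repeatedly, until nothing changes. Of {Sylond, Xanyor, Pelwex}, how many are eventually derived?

With Torval, Dorqil is earned (Rule 11).
With Torval and Dorqil, Corbry is earned (Rule 5).
With Pyrzin and Dorqil, Vorule is earned (Rule 9).
With Vorule, Xanyor is earned (Rule 12).
With Pyrzin and Vorule, Pelwex is earned (Rule 6).
With Torval, Xanyor, and Corbry, Eskhex is earned (Rule 10).
With Dorqil and Eskhex, Sylond is earned (Rule 3).
Sylond: reached.
Xanyor: reached.
Pelwex: reached.
All 3 are reached.

3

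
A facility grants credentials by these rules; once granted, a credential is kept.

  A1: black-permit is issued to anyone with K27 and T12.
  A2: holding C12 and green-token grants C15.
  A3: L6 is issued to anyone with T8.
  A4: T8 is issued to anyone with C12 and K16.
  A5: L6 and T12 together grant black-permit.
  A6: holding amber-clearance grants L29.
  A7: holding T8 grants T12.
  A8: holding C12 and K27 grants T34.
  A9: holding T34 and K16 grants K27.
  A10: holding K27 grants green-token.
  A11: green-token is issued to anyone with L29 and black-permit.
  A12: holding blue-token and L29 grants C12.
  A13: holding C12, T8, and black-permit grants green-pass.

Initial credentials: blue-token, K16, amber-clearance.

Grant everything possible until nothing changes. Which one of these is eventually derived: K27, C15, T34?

C15

Holding amber-clearance grants L29 (A6).
Holding blue-token and L29 grants C12 (A12).
Holding C12 and K16 grants T8 (A4).
Holding T8 grants L6 (A3).
Holding T8 grants T12 (A7).
Holding L6 and T12 grants black-permit (A5).
Holding L29 and black-permit grants green-token (A11).
Holding C12 and green-token grants C15 (A2).
K27 would need T34 and K16 (A9), but T34 is never granted. T34 would need C12 and K27 (A8), but K27 is never granted.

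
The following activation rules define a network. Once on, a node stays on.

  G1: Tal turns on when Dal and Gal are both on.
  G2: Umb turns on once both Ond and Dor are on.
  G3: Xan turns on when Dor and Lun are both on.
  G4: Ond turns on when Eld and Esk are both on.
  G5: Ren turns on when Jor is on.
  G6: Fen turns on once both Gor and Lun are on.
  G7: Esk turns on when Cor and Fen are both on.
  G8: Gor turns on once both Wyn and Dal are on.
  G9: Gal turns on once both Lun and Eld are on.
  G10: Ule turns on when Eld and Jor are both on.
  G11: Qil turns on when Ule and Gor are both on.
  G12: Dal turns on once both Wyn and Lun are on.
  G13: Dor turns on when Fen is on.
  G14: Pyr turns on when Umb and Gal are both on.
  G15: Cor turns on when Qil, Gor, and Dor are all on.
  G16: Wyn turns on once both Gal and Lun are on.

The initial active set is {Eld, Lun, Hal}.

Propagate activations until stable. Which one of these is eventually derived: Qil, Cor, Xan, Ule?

Xan

Lun and Eld are on, so Gal turns on (G9).
G16: Gal and Lun on → Wyn on.
G12: Wyn and Lun on → Dal on.
G8: Wyn and Dal on → Gor on.
Gor and Lun are on, so Fen turns on (G6).
Fen is on, so Dor turns on (G13).
G3: Dor and Lun on → Xan on.
Ule would need Eld and Jor (G10), but Jor never turns on. Cor would need Qil, Gor, and Dor (G15), but Qil never turns on. Qil would need Ule and Gor (G11), but Ule never turns on.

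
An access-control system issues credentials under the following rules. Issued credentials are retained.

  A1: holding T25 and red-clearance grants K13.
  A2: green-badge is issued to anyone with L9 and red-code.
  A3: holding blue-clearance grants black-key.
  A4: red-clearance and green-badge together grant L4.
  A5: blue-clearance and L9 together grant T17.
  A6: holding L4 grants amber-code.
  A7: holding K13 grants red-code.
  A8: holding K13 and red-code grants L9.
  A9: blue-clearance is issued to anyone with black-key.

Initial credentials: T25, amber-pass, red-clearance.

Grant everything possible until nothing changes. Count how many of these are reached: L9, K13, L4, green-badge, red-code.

5

Holding T25 and red-clearance grants K13 (A1).
Holding K13 grants red-code (A7).
Holding K13 and red-code grants L9 (A8).
Holding L9 and red-code grants green-badge (A2).
Holding red-clearance and green-badge grants L4 (A4).
L9: reached.
K13: reached.
L4: reached.
green-badge: reached.
red-code: reached.
All 5 are reached.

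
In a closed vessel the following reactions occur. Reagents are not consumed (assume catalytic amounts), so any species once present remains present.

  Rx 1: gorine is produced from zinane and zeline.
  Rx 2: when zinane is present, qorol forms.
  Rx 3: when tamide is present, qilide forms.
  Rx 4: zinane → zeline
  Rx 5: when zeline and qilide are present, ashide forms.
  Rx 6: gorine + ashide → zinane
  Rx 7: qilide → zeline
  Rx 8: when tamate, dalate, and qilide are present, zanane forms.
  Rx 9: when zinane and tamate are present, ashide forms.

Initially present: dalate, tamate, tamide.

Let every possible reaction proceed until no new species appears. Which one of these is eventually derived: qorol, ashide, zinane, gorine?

tamide present → qilide forms (Rx 3).
qilide present → zeline forms (Rx 7).
zeline and qilide present → ashide forms (Rx 5).
qorol would need zinane (Rx 2), but zinane never forms. zinane would need gorine and ashide (Rx 6), but gorine never forms. gorine would need zinane and zeline (Rx 1), but zinane never forms.

ashide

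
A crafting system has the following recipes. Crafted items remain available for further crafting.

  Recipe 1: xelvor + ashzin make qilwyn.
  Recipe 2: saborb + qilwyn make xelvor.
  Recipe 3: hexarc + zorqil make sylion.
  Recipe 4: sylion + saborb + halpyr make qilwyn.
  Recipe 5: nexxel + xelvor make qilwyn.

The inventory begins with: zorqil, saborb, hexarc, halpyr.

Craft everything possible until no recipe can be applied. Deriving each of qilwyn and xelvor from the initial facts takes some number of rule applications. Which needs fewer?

qilwyn

qilwyn: hexarc + zorqil → sylion (Recipe 3). Using Recipe 4, sylion, saborb, and halpyr make qilwyn. [2 rule applications]
xelvor: Using Recipe 3, hexarc and zorqil make sylion. Using Recipe 4, sylion, saborb, and halpyr make qilwyn. saborb + qilwyn → xelvor (Recipe 2). [3 rule applications]
qilwyn needs fewer.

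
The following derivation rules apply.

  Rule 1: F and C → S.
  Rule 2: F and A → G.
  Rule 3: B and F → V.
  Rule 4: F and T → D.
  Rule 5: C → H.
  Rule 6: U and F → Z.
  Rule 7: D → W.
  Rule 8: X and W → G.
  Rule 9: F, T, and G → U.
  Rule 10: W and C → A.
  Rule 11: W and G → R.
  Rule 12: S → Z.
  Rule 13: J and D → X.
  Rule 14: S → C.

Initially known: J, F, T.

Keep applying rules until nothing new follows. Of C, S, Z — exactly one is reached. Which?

From F and T, Rule 4 gives D.
J and D hold, so X follows (Rule 13).
D holds, so W follows (Rule 7).
From X and W, Rule 8 gives G.
From F, T, and G, Rule 9 gives U.
U and F hold, so Z follows (Rule 6).
S would need F and C (Rule 1), but C is never established. C would need S (Rule 14), but S is never established.

Z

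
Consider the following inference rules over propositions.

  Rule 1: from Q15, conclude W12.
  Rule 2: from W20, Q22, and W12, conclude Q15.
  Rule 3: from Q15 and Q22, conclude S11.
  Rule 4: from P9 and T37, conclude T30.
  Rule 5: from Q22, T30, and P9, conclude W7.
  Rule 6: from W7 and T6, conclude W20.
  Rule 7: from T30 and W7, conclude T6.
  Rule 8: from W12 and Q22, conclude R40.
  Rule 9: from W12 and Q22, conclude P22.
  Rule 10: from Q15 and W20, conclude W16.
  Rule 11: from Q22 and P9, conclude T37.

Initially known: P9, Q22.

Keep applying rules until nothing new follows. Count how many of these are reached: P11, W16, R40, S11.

0

No rule produces P11, and it is not given.
W16 would need Q15 and W20 (Rule 10), but Q15 is never established.
R40 would need W12 and Q22 (Rule 8), but W12 is never established.
S11 would need Q15 and Q22 (Rule 3), but Q15 is never established.
None of the 4 are reached.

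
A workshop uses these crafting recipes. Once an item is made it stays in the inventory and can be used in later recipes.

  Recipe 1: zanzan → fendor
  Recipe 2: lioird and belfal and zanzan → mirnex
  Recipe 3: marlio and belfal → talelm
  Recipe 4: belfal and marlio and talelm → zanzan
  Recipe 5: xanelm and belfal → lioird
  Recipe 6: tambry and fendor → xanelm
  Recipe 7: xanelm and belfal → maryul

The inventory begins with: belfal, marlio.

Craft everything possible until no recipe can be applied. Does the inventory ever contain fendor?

marlio and belfal → talelm (Recipe 3).
Using Recipe 4, belfal, marlio, and talelm make zanzan.
Using Recipe 1, zanzan makes fendor.

Yes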